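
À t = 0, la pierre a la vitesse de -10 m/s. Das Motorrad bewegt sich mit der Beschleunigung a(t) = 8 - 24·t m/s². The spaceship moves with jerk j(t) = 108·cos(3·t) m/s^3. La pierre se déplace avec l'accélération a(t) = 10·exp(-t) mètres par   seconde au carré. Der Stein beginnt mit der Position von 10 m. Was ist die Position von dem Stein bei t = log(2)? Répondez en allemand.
Ausgehend von der Beschleunigung a(t) = 10·exp(-t), nehmen wir 2 Stammfunktionen. Die Stammfunktion von der Beschleunigung ist die Geschwindigkeit. Mit v(0) = -10 erhalten wir v(t) = -10·exp(-t). Durch Integration von der Geschwindigkeit und Verwendung der Anfangsbedingung x(0) = 10, erhalten wir x(t) = 10·exp(-t). Aus der Gleichung für die Position x(t) = 10·exp(-t), setzen wir t = log(2) ein und erhalten x = 5.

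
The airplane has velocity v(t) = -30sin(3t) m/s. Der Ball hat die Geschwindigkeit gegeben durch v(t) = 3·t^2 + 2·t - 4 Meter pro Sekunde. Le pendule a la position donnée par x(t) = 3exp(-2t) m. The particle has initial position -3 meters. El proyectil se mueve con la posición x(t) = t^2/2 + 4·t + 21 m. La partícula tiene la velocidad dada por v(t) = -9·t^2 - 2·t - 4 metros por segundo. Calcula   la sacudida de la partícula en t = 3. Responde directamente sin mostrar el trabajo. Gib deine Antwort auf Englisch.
At t = 3, j = -18.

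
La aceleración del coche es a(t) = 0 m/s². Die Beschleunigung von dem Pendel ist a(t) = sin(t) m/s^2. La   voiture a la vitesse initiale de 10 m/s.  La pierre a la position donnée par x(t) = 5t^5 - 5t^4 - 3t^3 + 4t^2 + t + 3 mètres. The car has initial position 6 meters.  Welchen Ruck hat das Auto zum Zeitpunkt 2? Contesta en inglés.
Starting from acceleration a(t) = 0, we take 1 derivative. Taking d/dt of a(t), we find j(t) = 0. Using j(t) = 0 and substituting t = 2, we find j = 0.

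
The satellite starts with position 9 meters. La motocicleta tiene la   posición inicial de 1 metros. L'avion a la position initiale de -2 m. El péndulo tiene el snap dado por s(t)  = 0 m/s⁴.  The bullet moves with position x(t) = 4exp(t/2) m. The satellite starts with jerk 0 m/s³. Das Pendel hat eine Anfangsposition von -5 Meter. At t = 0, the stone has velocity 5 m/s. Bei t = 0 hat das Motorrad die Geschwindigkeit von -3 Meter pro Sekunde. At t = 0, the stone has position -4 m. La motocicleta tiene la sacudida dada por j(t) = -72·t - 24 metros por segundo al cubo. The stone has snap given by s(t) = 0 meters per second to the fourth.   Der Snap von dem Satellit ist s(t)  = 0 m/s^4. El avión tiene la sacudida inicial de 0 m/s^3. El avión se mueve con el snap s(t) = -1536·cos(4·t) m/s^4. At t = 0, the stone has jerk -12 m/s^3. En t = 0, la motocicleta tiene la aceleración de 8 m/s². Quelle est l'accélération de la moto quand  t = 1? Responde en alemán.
Um dies zu lösen, müssen wir 1 Stammfunktion unserer Gleichung für den Ruck j(t) = -72·t - 24 finden. Durch Integration von dem Ruck und Verwendung der Anfangsbedingung a(0) = 8, erhalten wir a(t) = -36·t^2 - 24·t + 8. Aus der Gleichung für die Beschleunigung a(t) = -36·t^2 - 24·t + 8, setzen wir t = 1 ein und erhalten a = -52.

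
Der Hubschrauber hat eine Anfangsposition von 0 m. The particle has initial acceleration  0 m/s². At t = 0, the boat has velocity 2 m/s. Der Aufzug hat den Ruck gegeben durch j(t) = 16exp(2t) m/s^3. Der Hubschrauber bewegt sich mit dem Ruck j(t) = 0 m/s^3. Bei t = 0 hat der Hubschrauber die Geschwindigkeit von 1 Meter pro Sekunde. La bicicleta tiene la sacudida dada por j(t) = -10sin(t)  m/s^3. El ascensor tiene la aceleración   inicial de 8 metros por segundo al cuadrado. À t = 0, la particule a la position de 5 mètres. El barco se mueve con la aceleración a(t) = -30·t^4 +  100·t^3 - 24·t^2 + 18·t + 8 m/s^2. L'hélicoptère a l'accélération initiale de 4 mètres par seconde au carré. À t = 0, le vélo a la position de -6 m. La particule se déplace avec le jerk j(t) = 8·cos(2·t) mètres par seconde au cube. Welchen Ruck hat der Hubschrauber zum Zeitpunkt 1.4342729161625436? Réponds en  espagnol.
De la ecuación de la sacudida j(t) = 0, sustituimos t = 1.4342729161625436 para obtener j = 0.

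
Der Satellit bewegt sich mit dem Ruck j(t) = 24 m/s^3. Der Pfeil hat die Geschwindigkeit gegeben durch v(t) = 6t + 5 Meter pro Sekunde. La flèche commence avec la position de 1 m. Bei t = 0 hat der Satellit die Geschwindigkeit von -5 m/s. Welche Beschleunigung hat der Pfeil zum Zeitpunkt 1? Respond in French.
En partant de la vitesse v(t) = 6·t + 5, nous prenons 1 dérivée. En prenant d/dt de v(t), nous trouvons a(t) = 6. De l'équation de l'accélération a(t) = 6, nous substituons t = 1 pour obtenir a = 6.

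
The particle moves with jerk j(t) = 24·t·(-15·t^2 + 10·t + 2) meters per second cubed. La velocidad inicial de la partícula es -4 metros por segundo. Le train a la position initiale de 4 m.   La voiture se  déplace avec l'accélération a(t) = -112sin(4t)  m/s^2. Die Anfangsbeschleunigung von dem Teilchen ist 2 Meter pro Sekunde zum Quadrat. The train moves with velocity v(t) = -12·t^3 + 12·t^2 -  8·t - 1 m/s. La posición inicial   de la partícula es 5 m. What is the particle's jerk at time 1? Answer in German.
Mit j(t) = 24·t·(-15·t^2 + 10·t + 2) und Einsetzen von t = 1, finden wir j = -72.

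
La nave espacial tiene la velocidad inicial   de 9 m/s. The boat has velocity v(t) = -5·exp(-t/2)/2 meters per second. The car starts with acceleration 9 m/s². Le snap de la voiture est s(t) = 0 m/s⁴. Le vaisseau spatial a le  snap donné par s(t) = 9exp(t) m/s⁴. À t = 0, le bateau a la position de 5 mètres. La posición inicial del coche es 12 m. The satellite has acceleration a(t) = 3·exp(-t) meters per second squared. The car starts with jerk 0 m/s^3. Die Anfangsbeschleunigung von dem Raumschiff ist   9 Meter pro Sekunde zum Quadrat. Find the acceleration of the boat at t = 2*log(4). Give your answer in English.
Starting from velocity v(t) = -5·exp(-t/2)/2, we take 1 derivative. The derivative of velocity gives acceleration: a(t) = 5·exp(-t/2)/4. From the given acceleration equation a(t) = 5·exp(-t/2)/4, we substitute t = 2*log(4) to get a = 5/16.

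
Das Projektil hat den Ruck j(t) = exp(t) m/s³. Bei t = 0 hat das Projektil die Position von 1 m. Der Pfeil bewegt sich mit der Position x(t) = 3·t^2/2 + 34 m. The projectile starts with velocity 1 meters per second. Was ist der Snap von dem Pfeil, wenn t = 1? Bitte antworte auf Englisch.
Starting from position x(t) = 3·t^2/2 + 34, we take 4 derivatives. Differentiating position, we get velocity: v(t) = 3·t. Differentiating velocity, we get acceleration: a(t) = 3. Differentiating acceleration, we get jerk: j(t) = 0. Taking d/dt of j(t), we find s(t) = 0. From the given snap equation s(t) = 0, we substitute t = 1 to get s = 0.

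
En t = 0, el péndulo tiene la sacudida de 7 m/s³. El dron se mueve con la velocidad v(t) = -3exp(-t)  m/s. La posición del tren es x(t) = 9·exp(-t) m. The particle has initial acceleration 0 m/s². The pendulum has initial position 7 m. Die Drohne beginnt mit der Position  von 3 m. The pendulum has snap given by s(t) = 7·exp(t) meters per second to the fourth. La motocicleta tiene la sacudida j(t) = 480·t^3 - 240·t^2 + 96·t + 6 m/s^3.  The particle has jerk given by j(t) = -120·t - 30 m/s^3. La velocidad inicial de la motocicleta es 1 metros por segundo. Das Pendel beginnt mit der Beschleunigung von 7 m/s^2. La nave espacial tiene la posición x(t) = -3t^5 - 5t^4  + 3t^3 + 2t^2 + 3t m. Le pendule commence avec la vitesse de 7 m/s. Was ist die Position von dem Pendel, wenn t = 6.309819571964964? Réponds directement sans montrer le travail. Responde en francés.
x(6.309819571964964) = 3849.61999964754.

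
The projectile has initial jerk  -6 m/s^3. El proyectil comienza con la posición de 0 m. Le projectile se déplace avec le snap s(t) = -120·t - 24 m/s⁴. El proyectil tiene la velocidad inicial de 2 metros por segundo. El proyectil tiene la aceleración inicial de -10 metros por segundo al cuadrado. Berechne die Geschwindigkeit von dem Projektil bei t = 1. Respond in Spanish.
Necesitamos integrar nuestra ecuación del snap s(t) = -120·t - 24 3 veces. Integrando el snap y usando la condición inicial j(0) = -6, obtenemos j(t) = -60·t^2 - 24·t - 6. Integrando la sacudida y usando la condición inicial a(0) = -10, obtenemos a(t) = -20·t^3 - 12·t^2 - 6·t - 10. Integrando la aceleración y usando la condición inicial v(0) = 2, obtenemos v(t) = -5·t^4 - 4·t^3 - 3·t^2 - 10·t + 2. Tenemos la velocidad v(t) = -5·t^4 - 4·t^3 - 3·t^2 - 10·t + 2. Sustituyendo t = 1: v(1) = -20.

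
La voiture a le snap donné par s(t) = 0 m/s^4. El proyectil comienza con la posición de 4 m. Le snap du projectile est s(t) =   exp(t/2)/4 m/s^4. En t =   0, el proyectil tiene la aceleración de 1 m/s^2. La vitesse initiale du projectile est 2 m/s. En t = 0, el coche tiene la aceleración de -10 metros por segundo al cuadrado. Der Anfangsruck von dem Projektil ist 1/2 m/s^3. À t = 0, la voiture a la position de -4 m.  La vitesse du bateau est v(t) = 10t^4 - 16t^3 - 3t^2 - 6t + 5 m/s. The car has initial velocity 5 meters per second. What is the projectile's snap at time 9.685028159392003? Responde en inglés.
Using s(t) = exp(t/2)/4 and substituting t = 9.685028159392003, we find s = 31.6969264438761.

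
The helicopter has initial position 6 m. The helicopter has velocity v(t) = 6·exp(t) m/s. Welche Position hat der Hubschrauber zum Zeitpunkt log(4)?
Um dies zu lösen, müssen wir 1 Stammfunktion unserer Gleichung für die Geschwindigkeit v(t) = 6·exp(t) finden. Die Stammfunktion von der Geschwindigkeit ist die Position. Mit x(0) = 6 erhalten wir x(t) = 6·exp(t). Mit x(t) = 6·exp(t) und Einsetzen von t = log(4), finden wir x = 24.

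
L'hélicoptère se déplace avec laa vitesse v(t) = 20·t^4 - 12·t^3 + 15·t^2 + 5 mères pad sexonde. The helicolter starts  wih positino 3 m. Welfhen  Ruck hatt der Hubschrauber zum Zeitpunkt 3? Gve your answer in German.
Um dies zu lösen, müssen wir 2 Ableitungen unserer Gleichung für die Geschwindigkeit v(t) = 20·t^4 - 12·t^3 + 15·t^2 + 5 nehmen. Mit d/dt von v(t) finden wir a(t) = 80·t^3 - 36·t^2 + 30·t. Mit d/dt von a(t) finden wir j(t) = 240·t^2 - 72·t + 30. Aus der Gleichung für den Ruck j(t) = 240·t^2 - 72·t + 30, setzen wir t = 3 ein und erhalten j = 1974.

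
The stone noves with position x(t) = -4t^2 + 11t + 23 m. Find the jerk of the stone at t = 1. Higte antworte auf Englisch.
We must differentiate our position equation x(t) = -4·t^2 + 11·t + 23 3 times. Differentiating position, we get velocity: v(t) = 11 - 8·t. The derivative of velocity gives acceleration: a(t) = -8. Differentiating acceleration, we get jerk: j(t) = 0. We have jerk j(t) = 0. Substituting t = 1: j(1) = 0.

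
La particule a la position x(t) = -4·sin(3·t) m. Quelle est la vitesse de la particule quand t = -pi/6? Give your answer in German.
Wir müssen unsere Gleichung für die Position x(t) = -4·sin(3·t) 1-mal ableiten. Die Ableitung von der Position ergibt die Geschwindigkeit: v(t) = -12·cos(3·t). Wir haben die Geschwindigkeit v(t) = -12·cos(3·t). Durch Einsetzen von t = -pi/6: v(-pi/6) = 0.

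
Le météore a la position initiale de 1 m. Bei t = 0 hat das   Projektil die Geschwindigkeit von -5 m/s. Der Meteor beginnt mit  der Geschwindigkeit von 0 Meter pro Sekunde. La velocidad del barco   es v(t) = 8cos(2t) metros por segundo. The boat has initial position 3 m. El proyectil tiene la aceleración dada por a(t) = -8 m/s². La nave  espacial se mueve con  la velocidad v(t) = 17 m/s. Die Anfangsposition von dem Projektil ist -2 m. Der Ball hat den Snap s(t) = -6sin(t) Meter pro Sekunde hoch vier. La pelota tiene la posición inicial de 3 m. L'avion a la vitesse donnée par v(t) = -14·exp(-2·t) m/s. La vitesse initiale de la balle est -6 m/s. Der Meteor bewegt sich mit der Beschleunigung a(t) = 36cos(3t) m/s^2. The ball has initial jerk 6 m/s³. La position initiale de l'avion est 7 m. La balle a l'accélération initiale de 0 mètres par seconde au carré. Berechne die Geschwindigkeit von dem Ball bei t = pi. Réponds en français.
En partant du snap s(t) = -6·sin(t), nous prenons 3 intégrales. En intégrant le snap et en utilisant la condition initiale j(0) = 6, nous obtenons j(t) = 6·cos(t). L'intégrale du jerk est l'accélération. En utilisant a(0) = 0, nous obtenons a(t) = 6·sin(t). En prenant ∫a(t)dt et en appliquant v(0) = -6, nous trouvons v(t) = -6·cos(t). Nous avons la vitesse v(t) = -6·cos(t). En substituant t = pi: v(pi) = 6.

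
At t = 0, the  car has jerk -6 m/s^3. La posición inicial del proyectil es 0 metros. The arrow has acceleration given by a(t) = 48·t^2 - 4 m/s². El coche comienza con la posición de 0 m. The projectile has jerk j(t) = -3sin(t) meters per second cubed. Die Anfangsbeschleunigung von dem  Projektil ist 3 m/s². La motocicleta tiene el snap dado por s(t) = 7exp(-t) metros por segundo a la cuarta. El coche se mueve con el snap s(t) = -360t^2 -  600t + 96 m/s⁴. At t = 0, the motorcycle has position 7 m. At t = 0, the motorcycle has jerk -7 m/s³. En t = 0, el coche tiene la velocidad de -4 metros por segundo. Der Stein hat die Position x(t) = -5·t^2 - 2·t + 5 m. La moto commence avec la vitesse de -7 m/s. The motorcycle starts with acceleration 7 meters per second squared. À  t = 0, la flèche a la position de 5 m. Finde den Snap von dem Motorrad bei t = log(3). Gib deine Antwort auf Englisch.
We have snap s(t) = 7·exp(-t). Substituting t = log(3): s(log(3)) = 7/3.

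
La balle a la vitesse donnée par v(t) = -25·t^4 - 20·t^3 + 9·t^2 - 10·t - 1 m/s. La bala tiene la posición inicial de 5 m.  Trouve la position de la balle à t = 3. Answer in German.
Um dies zu lösen, müssen wir 1 Integral unserer Gleichung für die Geschwindigkeit v(t) = -25·t^4 - 20·t^3 + 9·t^2 - 10·t - 1 finden. Durch Integration von der Geschwindigkeit und Verwendung der Anfangsbedingung x(0) = 5, erhalten wir x(t) = -5·t^5 - 5·t^4 + 3·t^3 - 5·t^2 - t + 5. Aus der Gleichung für die Position x(t) = -5·t^5 - 5·t^4 + 3·t^3 - 5·t^2 - t + 5, setzen wir t = 3 ein und erhalten x = -1582.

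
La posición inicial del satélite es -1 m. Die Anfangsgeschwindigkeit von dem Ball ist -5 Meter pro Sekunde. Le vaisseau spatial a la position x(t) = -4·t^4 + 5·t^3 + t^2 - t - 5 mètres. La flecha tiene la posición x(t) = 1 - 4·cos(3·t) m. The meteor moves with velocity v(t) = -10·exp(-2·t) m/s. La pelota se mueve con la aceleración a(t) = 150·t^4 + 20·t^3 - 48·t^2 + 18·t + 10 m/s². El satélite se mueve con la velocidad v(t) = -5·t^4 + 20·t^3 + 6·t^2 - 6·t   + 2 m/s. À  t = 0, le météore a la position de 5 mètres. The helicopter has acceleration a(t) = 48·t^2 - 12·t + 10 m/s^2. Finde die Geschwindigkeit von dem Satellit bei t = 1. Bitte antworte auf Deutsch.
Mit v(t) = -5·t^4 + 20·t^3 + 6·t^2 - 6·t + 2 und Einsetzen von t = 1, finden wir v = 17.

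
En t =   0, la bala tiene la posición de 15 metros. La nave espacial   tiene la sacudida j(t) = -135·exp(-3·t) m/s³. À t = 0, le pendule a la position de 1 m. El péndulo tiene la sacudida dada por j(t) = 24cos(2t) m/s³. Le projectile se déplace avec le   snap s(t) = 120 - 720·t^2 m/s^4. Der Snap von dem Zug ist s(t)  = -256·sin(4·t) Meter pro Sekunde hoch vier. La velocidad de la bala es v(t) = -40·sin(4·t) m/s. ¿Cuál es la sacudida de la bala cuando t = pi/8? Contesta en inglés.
To solve this, we need to take 2 derivatives of our velocity equation v(t) = -40·sin(4·t). The derivative of velocity gives acceleration: a(t) = -160·cos(4·t). Taking d/dt of a(t), we find j(t) = 640·sin(4·t). We have jerk j(t) = 640·sin(4·t). Substituting t = pi/8: j(pi/8) = 640.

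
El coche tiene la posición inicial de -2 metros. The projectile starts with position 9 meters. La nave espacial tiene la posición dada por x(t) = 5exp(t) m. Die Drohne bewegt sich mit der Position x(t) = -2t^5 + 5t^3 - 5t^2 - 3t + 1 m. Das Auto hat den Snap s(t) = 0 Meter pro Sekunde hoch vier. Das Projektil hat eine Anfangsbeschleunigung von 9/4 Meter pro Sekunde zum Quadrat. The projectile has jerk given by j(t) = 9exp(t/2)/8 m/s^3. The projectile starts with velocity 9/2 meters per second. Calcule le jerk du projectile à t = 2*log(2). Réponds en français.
De l'équation du jerk j(t) = 9·exp(t/2)/8, nous substituons t = 2*log(2) pour obtenir j = 9/4.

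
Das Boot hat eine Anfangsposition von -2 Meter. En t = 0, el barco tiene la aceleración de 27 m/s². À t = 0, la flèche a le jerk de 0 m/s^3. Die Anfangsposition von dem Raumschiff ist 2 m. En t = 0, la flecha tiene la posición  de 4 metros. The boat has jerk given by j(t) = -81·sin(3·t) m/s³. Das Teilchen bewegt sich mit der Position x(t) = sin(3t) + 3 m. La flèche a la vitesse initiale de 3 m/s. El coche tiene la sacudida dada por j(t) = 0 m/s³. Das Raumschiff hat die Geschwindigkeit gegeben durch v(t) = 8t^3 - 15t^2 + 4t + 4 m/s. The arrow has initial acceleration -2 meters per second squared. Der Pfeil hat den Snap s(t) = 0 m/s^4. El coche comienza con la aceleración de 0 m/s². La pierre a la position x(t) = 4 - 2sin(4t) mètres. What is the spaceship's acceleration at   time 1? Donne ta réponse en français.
Nous devons dériver notre équation de la vitesse v(t) = 8·t^3 - 15·t^2 + 4·t + 4 1 fois. En prenant d/dt de v(t), nous trouvons a(t) = 24·t^2 - 30·t + 4. Nous avons l'accélération a(t) = 24·t^2 - 30·t + 4. En substituant t = 1: a(1) = -2.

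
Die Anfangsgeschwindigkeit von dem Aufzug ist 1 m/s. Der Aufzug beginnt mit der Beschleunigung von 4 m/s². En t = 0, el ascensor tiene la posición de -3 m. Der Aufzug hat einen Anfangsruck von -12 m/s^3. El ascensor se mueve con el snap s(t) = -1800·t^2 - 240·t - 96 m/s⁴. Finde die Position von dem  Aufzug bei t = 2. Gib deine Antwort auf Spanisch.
Necesitamos integrar nuestra ecuación del snap s(t) = -1800·t^2 - 240·t - 96 4 veces. Tomando ∫s(t)dt y aplicando j(0) = -12, encontramos j(t) = -600·t^3 - 120·t^2 - 96·t - 12. Integrando la sacudida y usando la condición inicial a(0) = 4, obtenemos a(t) = -150·t^4 - 40·t^3 - 48·t^2 - 12·t + 4. Integrando la aceleración y usando la condición inicial v(0) = 1, obtenemos v(t) = -30·t^5 - 10·t^4 - 16·t^3 - 6·t^2 + 4·t + 1. La antiderivada de la velocidad es la posición. Usando x(0) = -3, obtenemos x(t) = -5·t^6 - 2·t^5 - 4·t^4 - 2·t^3 + 2·t^2 + t - 3. Tenemos la posición x(t) = -5·t^6 - 2·t^5 - 4·t^4 - 2·t^3 + 2·t^2 + t - 3. Sustituyendo t = 2: x(2) = -457.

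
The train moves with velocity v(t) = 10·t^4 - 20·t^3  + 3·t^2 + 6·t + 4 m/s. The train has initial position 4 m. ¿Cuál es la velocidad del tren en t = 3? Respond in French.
De l'équation de la vitesse v(t) = 10·t^4 - 20·t^3 + 3·t^2 + 6·t + 4, nous substituons t = 3 pour obtenir v = 319.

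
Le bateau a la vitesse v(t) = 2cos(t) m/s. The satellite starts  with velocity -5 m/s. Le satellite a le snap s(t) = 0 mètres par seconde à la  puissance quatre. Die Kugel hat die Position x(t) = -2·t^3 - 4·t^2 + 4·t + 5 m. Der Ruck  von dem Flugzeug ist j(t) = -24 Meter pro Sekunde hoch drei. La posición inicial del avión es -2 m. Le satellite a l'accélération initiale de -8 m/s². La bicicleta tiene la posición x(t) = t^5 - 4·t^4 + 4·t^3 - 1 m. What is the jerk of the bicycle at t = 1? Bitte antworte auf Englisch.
Starting from position x(t) = t^5 - 4·t^4 + 4·t^3 - 1, we take 3 derivatives. The derivative of position gives velocity: v(t) = 5·t^4 - 16·t^3 + 12·t^2. Differentiating velocity, we get acceleration: a(t) = 20·t^3 - 48·t^2 + 24·t. Taking d/dt of a(t), we find j(t) = 60·t^2 - 96·t + 24. Using j(t) = 60·t^2 - 96·t + 24 and substituting t = 1, we find j = -12.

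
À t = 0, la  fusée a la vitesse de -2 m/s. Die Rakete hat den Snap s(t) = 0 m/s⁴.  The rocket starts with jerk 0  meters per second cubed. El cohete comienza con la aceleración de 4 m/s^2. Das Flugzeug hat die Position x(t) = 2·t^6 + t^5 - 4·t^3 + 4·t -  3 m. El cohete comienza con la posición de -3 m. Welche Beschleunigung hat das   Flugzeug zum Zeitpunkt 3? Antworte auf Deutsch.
Wir müssen unsere Gleichung für die Position x(t) = 2·t^6 + t^5 - 4·t^3 + 4·t - 3 2-mal ableiten. Mit d/dt von x(t) finden wir v(t) = 12·t^5 + 5·t^4 - 12·t^2 + 4. Die Ableitung von der Geschwindigkeit ergibt die Beschleunigung: a(t) = 60·t^4 + 20·t^3 - 24·t. Aus der Gleichung für die Beschleunigung a(t) = 60·t^4 + 20·t^3 - 24·t, setzen wir t = 3 ein und erhalten a = 5328.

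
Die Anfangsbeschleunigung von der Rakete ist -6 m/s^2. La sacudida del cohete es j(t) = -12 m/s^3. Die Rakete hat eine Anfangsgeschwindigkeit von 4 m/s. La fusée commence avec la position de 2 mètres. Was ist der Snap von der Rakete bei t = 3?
Um dies zu lösen, müssen wir 1 Ableitung unserer Gleichung für den Ruck j(t) = -12 nehmen. Die Ableitung von dem Ruck ergibt den Snap: s(t) = 0. Wir haben den Snap s(t) = 0. Durch Einsetzen von t = 3: s(3) = 0.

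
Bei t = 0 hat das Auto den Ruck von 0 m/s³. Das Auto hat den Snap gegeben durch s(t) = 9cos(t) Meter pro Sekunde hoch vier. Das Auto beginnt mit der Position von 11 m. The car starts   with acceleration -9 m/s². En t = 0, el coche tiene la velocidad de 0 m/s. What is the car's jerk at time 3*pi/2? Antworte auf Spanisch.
Partiendo del snap s(t) = 9·cos(t), tomamos 1 integral. La antiderivada del snap, con j(0) = 0, da la sacudida: j(t) = 9·sin(t). Usando j(t) = 9·sin(t) y sustituyendo t = 3*pi/2, encontramos j = -9.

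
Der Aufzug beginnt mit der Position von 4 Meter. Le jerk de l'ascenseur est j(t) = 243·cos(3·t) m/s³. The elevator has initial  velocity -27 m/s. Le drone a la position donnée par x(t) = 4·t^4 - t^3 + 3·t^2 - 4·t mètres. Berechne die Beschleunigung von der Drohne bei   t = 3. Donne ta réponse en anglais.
To solve this, we need to take 2 derivatives of our position equation x(t) = 4·t^4 - t^3 + 3·t^2 - 4·t. The derivative of position gives velocity: v(t) = 16·t^3 - 3·t^2 + 6·t - 4. The derivative of velocity gives acceleration: a(t) = 48·t^2 - 6·t + 6. From the given acceleration equation a(t) = 48·t^2 - 6·t + 6, we substitute t = 3 to get a = 420.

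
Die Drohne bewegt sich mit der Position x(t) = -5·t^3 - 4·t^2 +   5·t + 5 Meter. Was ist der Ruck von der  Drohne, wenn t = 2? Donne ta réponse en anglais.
To solve this, we need to take 3 derivatives of our position equation x(t) = -5·t^3 - 4·t^2 + 5·t + 5. Differentiating position, we get velocity: v(t) = -15·t^2 - 8·t + 5. Differentiating velocity, we get acceleration: a(t) = -30·t - 8. The derivative of acceleration gives jerk: j(t) = -30. We have jerk j(t) = -30. Substituting t = 2: j(2) = -30.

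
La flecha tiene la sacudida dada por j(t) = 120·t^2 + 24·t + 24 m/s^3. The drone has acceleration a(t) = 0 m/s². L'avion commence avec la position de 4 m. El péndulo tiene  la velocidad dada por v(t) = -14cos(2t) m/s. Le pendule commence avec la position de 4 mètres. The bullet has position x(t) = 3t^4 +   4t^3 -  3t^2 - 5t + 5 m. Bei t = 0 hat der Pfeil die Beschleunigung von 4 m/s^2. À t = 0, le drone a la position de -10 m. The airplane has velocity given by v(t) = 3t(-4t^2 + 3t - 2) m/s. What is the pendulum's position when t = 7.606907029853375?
We must find the antiderivative of our velocity equation v(t) = -14·cos(2·t) 1 time. Integrating velocity and using the initial condition x(0) = 4, we get x(t) = 4 - 7·sin(2·t). We have position x(t) = 4 - 7·sin(2·t). Substituting t = 7.606907029853375: x(7.606907029853375) = 0.680020334824273.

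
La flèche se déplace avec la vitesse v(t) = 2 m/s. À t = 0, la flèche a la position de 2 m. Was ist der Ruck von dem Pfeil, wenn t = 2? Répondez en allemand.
Wir müssen unsere Gleichung für die Geschwindigkeit v(t) = 2 2-mal ableiten. Mit d/dt von v(t) finden wir a(t) = 0. Durch Ableiten von der Beschleunigung erhalten wir den Ruck: j(t) = 0. Wir haben den Ruck j(t) = 0. Durch Einsetzen von t = 2: j(2) = 0.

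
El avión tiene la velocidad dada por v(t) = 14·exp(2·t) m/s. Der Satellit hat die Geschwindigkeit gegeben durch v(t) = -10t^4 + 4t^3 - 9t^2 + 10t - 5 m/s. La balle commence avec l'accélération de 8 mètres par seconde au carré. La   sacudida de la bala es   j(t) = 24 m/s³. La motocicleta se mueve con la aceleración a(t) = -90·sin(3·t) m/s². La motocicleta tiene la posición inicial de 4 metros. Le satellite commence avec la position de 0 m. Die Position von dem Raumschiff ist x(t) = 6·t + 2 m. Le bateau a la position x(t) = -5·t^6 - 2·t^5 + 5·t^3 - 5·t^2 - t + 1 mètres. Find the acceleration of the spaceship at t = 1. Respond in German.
Wir müssen unsere Gleichung für die Position x(t) = 6·t + 2 2-mal ableiten. Durch Ableiten von der Position erhalten wir die Geschwindigkeit: v(t) = 6. Die Ableitung von der Geschwindigkeit ergibt die Beschleunigung: a(t) = 0. Aus der Gleichung für die Beschleunigung a(t) = 0, setzen wir t = 1 ein und erhalten a = 0.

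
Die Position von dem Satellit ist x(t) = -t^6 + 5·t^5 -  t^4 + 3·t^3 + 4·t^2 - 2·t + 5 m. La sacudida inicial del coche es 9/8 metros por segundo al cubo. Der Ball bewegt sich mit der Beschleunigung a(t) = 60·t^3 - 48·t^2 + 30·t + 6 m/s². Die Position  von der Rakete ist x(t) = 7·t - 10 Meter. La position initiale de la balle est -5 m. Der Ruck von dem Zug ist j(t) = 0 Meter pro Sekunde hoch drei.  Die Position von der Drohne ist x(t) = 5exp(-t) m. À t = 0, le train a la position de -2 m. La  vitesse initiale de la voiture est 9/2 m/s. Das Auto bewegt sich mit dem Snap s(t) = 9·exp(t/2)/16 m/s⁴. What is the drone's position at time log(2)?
We have position x(t) = 5·exp(-t). Substituting t = log(2): x(log(2)) = 5/2.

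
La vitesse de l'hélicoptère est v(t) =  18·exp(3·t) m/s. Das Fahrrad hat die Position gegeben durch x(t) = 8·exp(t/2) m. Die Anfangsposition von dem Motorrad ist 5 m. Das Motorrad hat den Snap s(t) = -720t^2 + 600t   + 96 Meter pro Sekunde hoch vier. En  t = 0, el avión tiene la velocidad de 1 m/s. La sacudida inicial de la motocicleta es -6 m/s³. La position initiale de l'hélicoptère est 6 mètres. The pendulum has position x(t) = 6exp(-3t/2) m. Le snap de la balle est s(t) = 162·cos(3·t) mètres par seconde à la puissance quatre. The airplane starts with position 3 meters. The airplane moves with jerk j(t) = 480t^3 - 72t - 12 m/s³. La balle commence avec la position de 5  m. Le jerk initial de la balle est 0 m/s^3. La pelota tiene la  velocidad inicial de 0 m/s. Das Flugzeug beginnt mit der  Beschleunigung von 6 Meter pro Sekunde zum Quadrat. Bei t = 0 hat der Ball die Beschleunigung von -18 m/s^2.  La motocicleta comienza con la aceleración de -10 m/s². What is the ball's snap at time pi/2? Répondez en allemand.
Wir haben den Snap s(t) = 162·cos(3·t). Durch Einsetzen von t = pi/2: s(pi/2) = 0.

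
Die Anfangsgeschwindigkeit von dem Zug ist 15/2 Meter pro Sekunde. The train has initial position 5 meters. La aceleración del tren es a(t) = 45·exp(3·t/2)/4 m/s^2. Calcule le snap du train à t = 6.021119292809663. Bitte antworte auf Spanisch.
Debemos derivar nuestra ecuación de la aceleración a(t) = 45·exp(3·t/2)/4 2 veces. Derivando la aceleración, obtenemos la sacudida: j(t) = 135·exp(3·t/2)/8. Tomando d/dt de j(t), encontramos s(t) = 405·exp(3·t/2)/16. Tenemos el snap s(t) = 405·exp(3·t/2)/16. Sustituyendo t = 6.021119292809663: s(6.021119292809663) = 211710.972051393.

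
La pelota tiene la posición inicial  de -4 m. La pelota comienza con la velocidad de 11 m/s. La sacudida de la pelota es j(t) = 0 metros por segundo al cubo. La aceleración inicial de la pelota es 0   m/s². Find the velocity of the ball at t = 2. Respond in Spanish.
Debemos encontrar la antiderivada de nuestra ecuación de la sacudida j(t) = 0 2 veces. Integrando la sacudida y usando la condición inicial a(0) = 0, obtenemos a(t) = 0. La antiderivada de la aceleración, con v(0) = 11, da la velocidad: v(t) = 11. Tenemos la velocidad v(t) = 11. Sustituyendo t = 2: v(2) = 11.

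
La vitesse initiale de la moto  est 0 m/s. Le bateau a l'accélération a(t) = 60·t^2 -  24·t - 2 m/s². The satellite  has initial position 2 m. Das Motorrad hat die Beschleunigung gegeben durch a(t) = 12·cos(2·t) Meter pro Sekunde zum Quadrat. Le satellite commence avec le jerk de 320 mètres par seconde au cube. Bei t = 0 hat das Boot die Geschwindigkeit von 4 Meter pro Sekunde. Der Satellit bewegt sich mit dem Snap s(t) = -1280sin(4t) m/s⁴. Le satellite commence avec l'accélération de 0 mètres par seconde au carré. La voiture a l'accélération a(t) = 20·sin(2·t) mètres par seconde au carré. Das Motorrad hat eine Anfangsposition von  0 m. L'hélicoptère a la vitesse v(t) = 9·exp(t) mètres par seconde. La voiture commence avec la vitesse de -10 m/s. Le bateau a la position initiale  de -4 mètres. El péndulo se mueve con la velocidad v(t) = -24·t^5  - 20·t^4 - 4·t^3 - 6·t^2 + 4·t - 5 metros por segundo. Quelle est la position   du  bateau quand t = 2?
En partant de l'accélération a(t) = 60·t^2 - 24·t - 2, nous prenons 2 primitives. L'intégrale de l'accélération est la vitesse. En utilisant v(0) = 4, nous obtenons v(t) = 20·t^3 - 12·t^2 - 2·t + 4. En prenant ∫v(t)dt et en appliquant x(0) = -4, nous trouvons x(t) = 5·t^4 - 4·t^3 - t^2 + 4·t - 4. Nous avons la position x(t) = 5·t^4 - 4·t^3 - t^2 + 4·t - 4. En substituant t = 2: x(2) = 48.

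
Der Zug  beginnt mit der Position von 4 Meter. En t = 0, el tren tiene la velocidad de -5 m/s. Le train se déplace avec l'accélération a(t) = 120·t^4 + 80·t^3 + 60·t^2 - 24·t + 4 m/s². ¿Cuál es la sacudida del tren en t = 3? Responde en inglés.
Starting from acceleration a(t) = 120·t^4 + 80·t^3 + 60·t^2 - 24·t + 4, we take 1 derivative. Differentiating acceleration, we get jerk: j(t) = 480·t^3 + 240·t^2 + 120·t - 24. From the given jerk equation j(t) = 480·t^3 + 240·t^2 + 120·t - 24, we substitute t = 3 to get j = 15456.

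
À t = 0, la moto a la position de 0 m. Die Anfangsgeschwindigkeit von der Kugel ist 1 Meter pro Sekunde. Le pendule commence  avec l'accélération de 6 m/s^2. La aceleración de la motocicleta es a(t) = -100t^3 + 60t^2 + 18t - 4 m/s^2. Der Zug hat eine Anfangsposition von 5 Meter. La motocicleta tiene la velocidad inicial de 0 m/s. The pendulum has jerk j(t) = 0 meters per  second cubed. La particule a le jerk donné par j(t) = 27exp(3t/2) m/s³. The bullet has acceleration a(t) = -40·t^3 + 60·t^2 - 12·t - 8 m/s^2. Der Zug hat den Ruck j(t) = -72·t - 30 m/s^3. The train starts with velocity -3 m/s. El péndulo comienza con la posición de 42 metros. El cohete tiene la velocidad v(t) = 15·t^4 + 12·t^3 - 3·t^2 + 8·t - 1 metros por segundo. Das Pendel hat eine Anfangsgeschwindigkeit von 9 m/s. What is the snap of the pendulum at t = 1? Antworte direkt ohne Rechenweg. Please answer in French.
s(1) = 0.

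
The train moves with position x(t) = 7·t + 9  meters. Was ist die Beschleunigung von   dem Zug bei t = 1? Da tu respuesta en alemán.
Wir müssen unsere Gleichung für die Position x(t) = 7·t + 9 2-mal ableiten. Die Ableitung von der Position ergibt die Geschwindigkeit: v(t) = 7. Die Ableitung von der Geschwindigkeit ergibt die Beschleunigung: a(t) = 0. Aus der Gleichung für die Beschleunigung a(t) = 0, setzen wir t = 1 ein und erhalten a = 0.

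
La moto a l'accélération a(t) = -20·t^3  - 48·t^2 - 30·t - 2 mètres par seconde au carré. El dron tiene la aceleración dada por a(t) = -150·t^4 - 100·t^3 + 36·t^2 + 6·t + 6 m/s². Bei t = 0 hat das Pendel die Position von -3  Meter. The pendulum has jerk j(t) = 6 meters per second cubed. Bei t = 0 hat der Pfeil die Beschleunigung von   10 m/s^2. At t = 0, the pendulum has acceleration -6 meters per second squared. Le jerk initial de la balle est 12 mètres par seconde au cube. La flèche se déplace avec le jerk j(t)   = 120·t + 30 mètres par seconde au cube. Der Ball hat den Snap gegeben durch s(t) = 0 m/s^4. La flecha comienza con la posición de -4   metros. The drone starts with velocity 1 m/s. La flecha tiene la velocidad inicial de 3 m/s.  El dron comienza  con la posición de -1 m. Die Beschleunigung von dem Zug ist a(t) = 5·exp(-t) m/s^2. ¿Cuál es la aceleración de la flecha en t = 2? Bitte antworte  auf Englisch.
To find the answer, we compute 1 integral of j(t) = 120·t + 30. Integrating jerk and using the initial condition a(0) = 10, we get a(t) = 60·t^2 + 30·t + 10. From the given acceleration equation a(t) = 60·t^2 + 30·t + 10, we substitute t = 2 to get a = 310.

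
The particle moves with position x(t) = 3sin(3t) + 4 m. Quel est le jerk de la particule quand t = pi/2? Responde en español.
Partiendo de la posición x(t) = 3·sin(3·t) + 4, tomamos 3 derivadas. Tomando d/dt de x(t), encontramos v(t) = 9·cos(3·t). Tomando d/dt de v(t), encontramos a(t) = -27·sin(3·t). La derivada de la aceleración da la sacudida: j(t) = -81·cos(3·t). Tenemos la sacudida j(t) = -81·cos(3·t). Sustituyendo t = pi/2: j(pi/2) = 0.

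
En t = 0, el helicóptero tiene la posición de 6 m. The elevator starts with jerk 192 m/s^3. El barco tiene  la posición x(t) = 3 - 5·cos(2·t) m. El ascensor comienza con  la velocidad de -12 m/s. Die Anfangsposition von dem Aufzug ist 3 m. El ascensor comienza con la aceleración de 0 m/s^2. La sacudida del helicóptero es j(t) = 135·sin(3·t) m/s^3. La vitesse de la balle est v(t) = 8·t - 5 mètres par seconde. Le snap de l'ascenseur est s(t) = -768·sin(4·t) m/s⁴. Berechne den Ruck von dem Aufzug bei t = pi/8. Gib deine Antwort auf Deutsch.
Wir müssen das Integral unserer Gleichung für den Snap s(t) = -768·sin(4·t) 1-mal finden. Die Stammfunktion von dem Snap, mit j(0) = 192, ergibt den Ruck: j(t) = 192·cos(4·t). Aus der Gleichung für den Ruck j(t) = 192·cos(4·t), setzen wir t = pi/8 ein und erhalten j = 0.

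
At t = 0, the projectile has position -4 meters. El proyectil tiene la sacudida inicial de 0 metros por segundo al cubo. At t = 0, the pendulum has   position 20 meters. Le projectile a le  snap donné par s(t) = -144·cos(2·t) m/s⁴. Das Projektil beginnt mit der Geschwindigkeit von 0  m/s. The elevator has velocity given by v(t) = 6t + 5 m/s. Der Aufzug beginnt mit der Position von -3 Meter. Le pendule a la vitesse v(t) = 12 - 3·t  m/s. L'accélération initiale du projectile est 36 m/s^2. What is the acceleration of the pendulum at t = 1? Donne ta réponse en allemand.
Um dies zu lösen, müssen wir 1 Ableitung unserer Gleichung für die Geschwindigkeit v(t) = 12 - 3·t nehmen. Die Ableitung von der Geschwindigkeit ergibt die Beschleunigung: a(t) = -3. Wir haben die Beschleunigung a(t) = -3. Durch Einsetzen von t = 1: a(1) = -3.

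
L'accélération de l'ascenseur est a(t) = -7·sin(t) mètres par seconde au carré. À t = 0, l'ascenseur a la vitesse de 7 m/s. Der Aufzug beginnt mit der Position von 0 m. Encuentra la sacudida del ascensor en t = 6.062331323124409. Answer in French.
Pour résoudre ceci, nous devons prendre 1 dérivée de notre équation de l'accélération a(t) = -7·sin(t). La dérivée de l'accélération donne le jerk: j(t) = -7·cos(t). En utilisant j(t) = -7·cos(t) et en substituant t = 6.062331323124409, nous trouvons j = -6.82997510215494.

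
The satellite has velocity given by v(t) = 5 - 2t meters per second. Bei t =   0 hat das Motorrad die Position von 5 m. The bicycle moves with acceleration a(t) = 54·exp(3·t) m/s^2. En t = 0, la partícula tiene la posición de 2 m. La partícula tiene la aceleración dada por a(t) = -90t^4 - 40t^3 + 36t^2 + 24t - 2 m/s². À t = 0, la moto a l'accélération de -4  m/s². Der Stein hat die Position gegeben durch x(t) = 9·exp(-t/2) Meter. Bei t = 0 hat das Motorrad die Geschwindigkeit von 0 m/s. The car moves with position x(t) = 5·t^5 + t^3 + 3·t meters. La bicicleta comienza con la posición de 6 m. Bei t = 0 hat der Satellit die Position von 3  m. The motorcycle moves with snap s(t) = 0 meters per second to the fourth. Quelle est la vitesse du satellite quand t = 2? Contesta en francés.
En utilisant v(t) = 5 - 2·t et en substituant t = 2, nous trouvons v = 1.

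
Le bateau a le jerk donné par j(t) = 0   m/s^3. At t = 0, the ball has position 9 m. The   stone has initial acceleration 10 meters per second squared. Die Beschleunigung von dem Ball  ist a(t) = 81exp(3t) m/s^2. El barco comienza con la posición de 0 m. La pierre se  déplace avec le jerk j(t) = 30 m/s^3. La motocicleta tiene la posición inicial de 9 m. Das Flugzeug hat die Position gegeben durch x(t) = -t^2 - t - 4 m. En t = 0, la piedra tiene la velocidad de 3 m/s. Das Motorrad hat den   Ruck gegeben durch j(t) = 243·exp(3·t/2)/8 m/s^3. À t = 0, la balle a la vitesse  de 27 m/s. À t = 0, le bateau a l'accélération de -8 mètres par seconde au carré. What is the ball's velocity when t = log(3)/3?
We need to integrate our acceleration equation a(t) = 81·exp(3·t) 1 time. The antiderivative of acceleration is velocity. Using v(0) = 27, we get v(t) = 27·exp(3·t). From the given velocity equation v(t) = 27·exp(3·t), we substitute t = log(3)/3 to get v = 81.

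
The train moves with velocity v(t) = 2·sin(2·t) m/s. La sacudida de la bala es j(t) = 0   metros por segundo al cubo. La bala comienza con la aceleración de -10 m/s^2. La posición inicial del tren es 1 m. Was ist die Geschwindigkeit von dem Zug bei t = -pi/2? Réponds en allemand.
Wir haben die Geschwindigkeit v(t) = 2·sin(2·t). Durch Einsetzen von t = -pi/2: v(-pi/2) = 0.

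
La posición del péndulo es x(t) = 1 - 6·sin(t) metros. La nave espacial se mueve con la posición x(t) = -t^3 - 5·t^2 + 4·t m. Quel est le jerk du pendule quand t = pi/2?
Pour résoudre ceci, nous devons prendre 3 dérivées de notre équation de la position x(t) = 1 - 6·sin(t). En dérivant la position, nous obtenons la vitesse: v(t) = -6·cos(t). En prenant d/dt de v(t), nous trouvons a(t) = 6·sin(t). La dérivée de l'accélération donne le jerk: j(t) = 6·cos(t). De l'équation du jerk j(t) = 6·cos(t), nous substituons t = pi/2 pour obtenir j = 0.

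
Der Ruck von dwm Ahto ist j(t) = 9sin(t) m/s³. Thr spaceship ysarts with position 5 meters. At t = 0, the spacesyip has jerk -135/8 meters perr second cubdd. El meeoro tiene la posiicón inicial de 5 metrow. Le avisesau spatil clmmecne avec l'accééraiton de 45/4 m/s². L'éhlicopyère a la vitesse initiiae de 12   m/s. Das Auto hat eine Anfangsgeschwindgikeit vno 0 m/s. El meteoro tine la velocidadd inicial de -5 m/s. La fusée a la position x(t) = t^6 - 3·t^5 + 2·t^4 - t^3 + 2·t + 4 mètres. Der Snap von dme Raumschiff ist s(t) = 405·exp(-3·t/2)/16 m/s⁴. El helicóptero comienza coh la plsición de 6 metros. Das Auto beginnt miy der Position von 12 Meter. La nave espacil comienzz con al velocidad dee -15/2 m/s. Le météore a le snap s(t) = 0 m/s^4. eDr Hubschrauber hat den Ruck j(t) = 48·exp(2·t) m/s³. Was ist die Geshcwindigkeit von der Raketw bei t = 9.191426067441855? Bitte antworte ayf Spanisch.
Partiendo de la posición x(t) = t^6 - 3·t^5 + 2·t^4 - t^3 + 2·t + 4, tomamos 1 derivada. La derivada de la posición da la velocidad: v(t) = 6·t^5 - 15·t^4 + 8·t^3 - 3·t^2 + 2. De la ecuación de la velocidad v(t) = 6·t^5 - 15·t^4 + 8·t^3 - 3·t^2 + 2, sustituimos t = 9.191426067441855 para obtener v = 292511.391840561.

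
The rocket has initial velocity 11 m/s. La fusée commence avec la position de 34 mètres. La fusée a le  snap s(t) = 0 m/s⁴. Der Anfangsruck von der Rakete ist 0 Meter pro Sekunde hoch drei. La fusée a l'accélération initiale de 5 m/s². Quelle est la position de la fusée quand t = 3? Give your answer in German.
Ausgehend von dem Snap s(t) = 0, nehmen wir 4 Stammfunktionen. Das Integral von dem Snap ist der Ruck. Mit j(0) = 0 erhalten wir j(t) = 0. Mit ∫j(t)dt und Anwendung von a(0) = 5, finden wir a(t) = 5. Das Integral von der Beschleunigung, mit v(0) = 11, ergibt die Geschwindigkeit: v(t) = 5·t + 11. Die Stammfunktion von der Geschwindigkeit ist die Position. Mit x(0) = 34 erhalten wir x(t) = 5·t^2/2 + 11·t + 34. Wir haben die Position x(t) = 5·t^2/2 + 11·t + 34. Durch Einsetzen von t = 3: x(3) = 179/2.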